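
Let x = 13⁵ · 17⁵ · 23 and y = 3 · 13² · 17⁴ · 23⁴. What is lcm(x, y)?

442582224410486823

max exponent per prime: 3 · 13⁵ · 17⁵ · 23⁴ = 442582224410486823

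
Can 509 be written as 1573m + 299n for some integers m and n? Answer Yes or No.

gcd(1573, 299): 1573 = 5·299 + 78; 299 = 3·78 + 65; 78 = 1·65 + 13; 65 = 5·13 + 0 → 13
13 does not divide 509, so a solution does not exist.

No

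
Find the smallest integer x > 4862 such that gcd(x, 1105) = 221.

gcd(x, 1105) = 221 forces 221 | x; write x = 221s. Then gcd(221s, 221·5) = 221·gcd(s, 5), so need gcd(s, 5) = 1.
221s > 4862 gives s ≥ 23. The least s ≥ 23 coprime to 5 is 23, so x = 221·23 = 5083.

5083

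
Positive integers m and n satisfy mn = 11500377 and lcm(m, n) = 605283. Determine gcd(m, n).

19

From gcd × lcm = mn: gcd = 11500377 / 605283 = 19.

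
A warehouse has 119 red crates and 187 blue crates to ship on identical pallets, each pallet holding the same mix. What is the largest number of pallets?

119 = 7 · 17
187 = 11 · 17
Common: 17 = 17

17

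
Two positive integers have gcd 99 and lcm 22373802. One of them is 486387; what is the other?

p·q = gcd·lcm = 99·22373802 = 2215006398, so q = 2215006398/486387 = 4554.

4554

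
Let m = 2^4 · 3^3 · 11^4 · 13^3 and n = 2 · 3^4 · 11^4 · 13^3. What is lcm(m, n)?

max exponent per prime: 2^4 · 3^4 · 11^4 · 13^3 = 41687494992

41687494992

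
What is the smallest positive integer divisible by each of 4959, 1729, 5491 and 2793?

4959 = 3² · 19 · 29; 1729 = 7 · 13 · 19; 5491 = 17² · 19; 2793 = 3 · 7² · 19
lcm takes max exponent of each prime: 3² · 7² · 13 · 17² · 19 · 29 = 912917187

912917187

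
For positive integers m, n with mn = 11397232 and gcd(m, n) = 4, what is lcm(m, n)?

2849308

For any two positive integers, gcd × lcm equals their product. Hence lcm = 11397232 / 4 = 2849308.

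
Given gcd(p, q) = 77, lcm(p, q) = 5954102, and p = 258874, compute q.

Using pq = gcd(p,q)·lcm(p,q) = 77·5954102 = 458465854, we get q = 458465854/258874 = 1771.

1771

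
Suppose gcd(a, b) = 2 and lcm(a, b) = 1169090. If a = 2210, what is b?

Using ab = gcd(a,b)·lcm(a,b) = 2·1169090 = 2338180, we get b = 2338180/2210 = 1058.

1058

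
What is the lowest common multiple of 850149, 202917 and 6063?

850149 = 3³ · 23 · 37²; 202917 = 3 · 11² · 13 · 43; 6063 = 3 · 43 · 47
lcm takes max exponent of each prime: 3³ · 11² · 13 · 23 · 37² · 43 · 47 = 2702651725917

2702651725917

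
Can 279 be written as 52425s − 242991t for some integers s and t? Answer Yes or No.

Yes

gcd(52425, 242991): 242991 = 4·52425 + 33291; 52425 = 1·33291 + 19134; 33291 = 1·19134 + 14157; 19134 = 1·14157 + 4977; 14157 = 2·4977 + 4203; 4977 = 1·4203 + 774; 4203 = 5·774 + 333; 774 = 2·333 + 108; 333 = 3·108 + 9; 108 = 12·9 + 0 → 9
9 divides 279, so a solution exists.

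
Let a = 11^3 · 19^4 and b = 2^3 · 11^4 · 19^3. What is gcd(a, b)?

min exponent per shared prime: 11^3 · 19^3 = 9129329

9129329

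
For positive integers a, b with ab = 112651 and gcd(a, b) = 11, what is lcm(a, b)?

10241

gcd·lcm = product, so lcm = 112651/11 = 10241.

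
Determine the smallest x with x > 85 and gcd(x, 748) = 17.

119

Multiples of 17 above 85: 17·6, 17·7, … . Need the cofactor coprime to 748/17 = 44.
Checking s = 6, 7, … the first with gcd(s, 44) = 1 is s = 7, giving 119.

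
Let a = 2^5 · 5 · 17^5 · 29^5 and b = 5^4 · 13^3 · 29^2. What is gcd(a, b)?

min exponent per shared prime: 5 · 29^2 = 4205

4205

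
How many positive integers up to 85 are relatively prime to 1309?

1309 = 7·11·17. Inclusion–exclusion on these primes:
85 − ⌊85/7⌋ − ⌊85/11⌋ − ⌊85/17⌋ + ⌊85/77⌋ + ⌊85/119⌋ + ⌊85/187⌋ − ⌊85/1309⌋ = 62

62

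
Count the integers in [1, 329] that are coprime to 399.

178

399 = 3·7·19. Inclusion–exclusion on these primes:
329 − ⌊329/3⌋ − ⌊329/7⌋ − ⌊329/19⌋ + ⌊329/21⌋ + ⌊329/57⌋ + ⌊329/133⌋ − ⌊329/399⌋ = 178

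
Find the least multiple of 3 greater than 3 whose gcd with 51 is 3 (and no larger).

51 = 3·17. Any k with gcd(k, 51) = 3 is a multiple of 3, say 3s, with s coprime to 17.
Need s > 3/3, so s ≥ 2. First s ≥ 2 with gcd(s, 17) = 1 is s = 2. Thus k = 3·2 = 6.

6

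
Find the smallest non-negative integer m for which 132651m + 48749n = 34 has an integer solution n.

11108

gcd(132651, 48749) = 1 (Euclid: 132651 = 2·48749 + 35153; 48749 = 1·35153 + 13596; 35153 = 2·13596 + 7961; 13596 = 1·7961 + 5635; 7961 = 1·5635 + 2326; 5635 = 2·2326 + 983; 2326 = 2·983 + 360; 983 = 2·360 + 263; 360 = 1·263 + 97; 263 = 2·97 + 69; 97 = 1·69 + 28; 69 = 2·28 + 13; 28 = 2·13 + 2; 13 = 6·2 + 1; 2 = 2·1 + 0), and 1 | 34.
Extended Euclid: 132651·(-22614) + 48749·(61535) = 1. Scale by 34: m₀ = -768876.
General solution m = m₀ + 48749t; reducing mod 48749 gives m = 11108 (and n = -30226).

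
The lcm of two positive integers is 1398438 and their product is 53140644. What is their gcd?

38

gcd·lcm = product, so gcd = 53140644/1398438 = 38.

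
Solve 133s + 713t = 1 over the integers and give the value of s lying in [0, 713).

gcd(133, 713) = 1 (Euclid: 713 = 5·133 + 48; 133 = 2·48 + 37; 48 = 1·37 + 11; 37 = 3·11 + 4; 11 = 2·4 + 3; 4 = 1·3 + 1; 3 = 3·1 + 0), and 1 | 1.
Extended Euclid: 133·(193) + 713·(-36) = 1. Scale by 1: s₀ = 193.
General solution s = s₀ + 713k; reducing mod 713 gives s = 193 (and t = -36).

193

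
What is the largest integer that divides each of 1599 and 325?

1599 = 3 · 13 · 41
325 = 5² · 13
Common: 13 = 13

13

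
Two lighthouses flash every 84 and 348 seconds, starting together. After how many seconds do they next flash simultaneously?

2436

84 = 2² · 3 · 7; 348 = 2² · 3 · 29
max exponents: 2² · 3 · 7 · 29 = 2436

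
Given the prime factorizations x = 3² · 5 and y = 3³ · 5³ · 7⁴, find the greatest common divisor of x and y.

min exponent per shared prime: 3² · 5 = 45

45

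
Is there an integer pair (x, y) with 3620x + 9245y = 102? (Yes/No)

No

gcd(3620, 9245): 9245 = 2·3620 + 2005; 3620 = 1·2005 + 1615; 2005 = 1·1615 + 390; 1615 = 4·390 + 55; 390 = 7·55 + 5; 55 = 11·5 + 0 → 5
5 does not divide 102, so a solution does not exist.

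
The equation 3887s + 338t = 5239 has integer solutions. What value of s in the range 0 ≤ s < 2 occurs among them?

1

Reduce mod 338: 3887s ≡ 5239 (mod 338). With g = gcd(3887, 338) = 169 dividing 5239, divide through: 23s ≡ 31 (mod 2).
Since gcd(23, 2) = 1, s ≡ 31·(23)⁻¹ ≡ 1 (mod 2). Smallest non-negative: 1.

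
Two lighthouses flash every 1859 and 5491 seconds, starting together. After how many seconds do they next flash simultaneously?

10207769

1859 = 11 · 13²; 5491 = 17² · 19
max exponents: 11 · 13² · 17² · 19 = 10207769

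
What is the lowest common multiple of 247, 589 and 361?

145483

247 = 13 · 19; 589 = 19 · 31; 361 = 19²
lcm takes max exponent of each prime: 13 · 19² · 31 = 145483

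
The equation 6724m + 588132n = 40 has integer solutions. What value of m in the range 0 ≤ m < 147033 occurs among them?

37786

Euclid: 588132 = 87·6724 + 3144; 6724 = 2·3144 + 436; 3144 = 7·436 + 92; 436 = 4·92 + 68; 92 = 1·68 + 24; 68 = 2·24 + 20; 24 = 1·20 + 4; 20 = 5·4 + 0 → gcd = 4; 40 = 4·10.
Back-substitution yields 6724·(-25628) + 588132·(293) = 4, so one solution is m = -25628·10 = -256280, n = 293·10 = 2930.
Solutions in m differ by 588132/4 = 147033; the one in [0, 147033) is -256280 mod 147033 = 37786.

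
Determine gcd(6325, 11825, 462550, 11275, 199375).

275

gcd(6325, 11825): 11825 = 1·6325 + 5500; 6325 = 1·5500 + 825; 5500 = 6·825 + 550; 825 = 1·550 + 275; 550 = 2·275 + 0 → 275
gcd(275, 462550): 462550 = 1682·275 + 0 → 275
gcd(275, 11275): 11275 = 41·275 + 0 → 275
gcd(275, 199375): 199375 = 725·275 + 0 → 275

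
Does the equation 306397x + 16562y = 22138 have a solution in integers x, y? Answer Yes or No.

gcd(306397, 16562): 306397 = 18·16562 + 8281; 16562 = 2·8281 + 0 → 8281
8281 does not divide 22138, so a solution does not exist.

No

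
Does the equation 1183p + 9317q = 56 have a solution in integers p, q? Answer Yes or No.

Yes

gcd(1183, 9317): 9317 = 7·1183 + 1036; 1183 = 1·1036 + 147; 1036 = 7·147 + 7; 147 = 21·7 + 0 → 7
7 divides 56, so a solution exists.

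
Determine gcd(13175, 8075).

425

13175 = 5² · 17 · 31
8075 = 5² · 17 · 19
Common: 5² · 17 = 425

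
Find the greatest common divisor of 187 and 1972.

187 = 11 · 17
1972 = 2² · 17 · 29
Common: 17 = 17

17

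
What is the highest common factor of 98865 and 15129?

98865 = 3² · 5 · 13³
15129 = 3² · 41²
Common: 3² = 9

9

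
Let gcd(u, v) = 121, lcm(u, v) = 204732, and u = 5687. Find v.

4356

u·v = gcd·lcm = 121·204732 = 24772572, so v = 24772572/5687 = 4356.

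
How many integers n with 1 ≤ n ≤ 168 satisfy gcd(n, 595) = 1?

Prime factors of 595: 5, 7, 17. Count integers ≤ 168 divisible by none of them.
By inclusion–exclusion: 168 − ⌊168/5⌋ − ⌊168/7⌋ − ⌊168/17⌋ + ⌊168/35⌋ + ⌊168/85⌋ + ⌊168/119⌋ − ⌊168/595⌋ = 108.

108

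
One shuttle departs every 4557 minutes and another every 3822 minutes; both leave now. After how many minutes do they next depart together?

118482

gcd first: 4557 = 1·3822 + 735; 3822 = 5·735 + 147; 735 = 5·147 + 0 → gcd = 147
lcm = 4557·3822/gcd = 17416854/147 = 118482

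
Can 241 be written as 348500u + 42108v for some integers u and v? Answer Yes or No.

No

By Bézout, 348500u + 42108v = 241 has integer solutions iff gcd(348500, 42108) | 241.
Euclid: 348500 = 8·42108 + 11636; 42108 = 3·11636 + 7200; 11636 = 1·7200 + 4436; 7200 = 1·4436 + 2764; 4436 = 1·2764 + 1672; 2764 = 1·1672 + 1092; 1672 = 1·1092 + 580; 1092 = 1·580 + 512; 580 = 1·512 + 68; 512 = 7·68 + 36; 68 = 1·36 + 32; 36 = 1·32 + 4; 32 = 8·4 + 0. gcd = 4; 241 mod 4 = 1. No.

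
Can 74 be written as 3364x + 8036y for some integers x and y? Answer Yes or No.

No

By Bézout, 3364x + 8036y = 74 has integer solutions iff gcd(3364, 8036) | 74.
Euclid: 8036 = 2·3364 + 1308; 3364 = 2·1308 + 748; 1308 = 1·748 + 560; 748 = 1·560 + 188; 560 = 2·188 + 184; 188 = 1·184 + 4; 184 = 46·4 + 0. gcd = 4; 74 mod 4 = 2. No.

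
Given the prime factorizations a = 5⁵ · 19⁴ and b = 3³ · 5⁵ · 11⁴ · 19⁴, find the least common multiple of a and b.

160990011084375

max exponent per prime: 3³ · 5⁵ · 11⁴ · 19⁴ = 160990011084375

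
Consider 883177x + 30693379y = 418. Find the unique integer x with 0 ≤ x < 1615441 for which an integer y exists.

1161979

Reduce mod 30693379: 883177x ≡ 418 (mod 30693379). With g = gcd(883177, 30693379) = 19 dividing 418, divide through: 46483x ≡ 22 (mod 1615441).
Since gcd(46483, 1615441) = 1, x ≡ 22·(46483)⁻¹ ≡ 1161979 (mod 1615441). Smallest non-negative: 1161979.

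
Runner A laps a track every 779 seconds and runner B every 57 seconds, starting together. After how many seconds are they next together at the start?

779 = 19 · 41; 57 = 3 · 19
max exponents: 3 · 19 · 41 = 2337

2337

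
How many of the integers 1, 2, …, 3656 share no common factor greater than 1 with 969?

2174

969 = 3·17·19. Inclusion–exclusion on these primes:
3656 − ⌊3656/3⌋ − ⌊3656/17⌋ − ⌊3656/19⌋ + ⌊3656/51⌋ + ⌊3656/57⌋ + ⌊3656/323⌋ − ⌊3656/969⌋ = 2174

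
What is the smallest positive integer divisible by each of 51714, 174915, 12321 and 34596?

15648142879980

lcm(51714, 174915) = 51714·174915/gcd = 9045554310/1521 = 5947110
lcm(5947110, 12321) = 5947110·12321/gcd = 73274342310/9 = 8141593590
lcm(8141593590, 34596) = 8141593590·34596/gcd = 281666571839640/18 = 15648142879980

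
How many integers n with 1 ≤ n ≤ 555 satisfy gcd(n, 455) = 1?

351

Prime factors of 455: 5, 7, 13. Count integers ≤ 555 divisible by none of them.
By inclusion–exclusion: 555 − ⌊555/5⌋ − ⌊555/7⌋ − ⌊555/13⌋ + ⌊555/35⌋ + ⌊555/65⌋ + ⌊555/91⌋ − ⌊555/455⌋ = 351.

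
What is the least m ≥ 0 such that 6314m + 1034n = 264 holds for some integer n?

Reduce mod 1034: 6314m ≡ 264 (mod 1034). With g = gcd(6314, 1034) = 22 dividing 264, divide through: 287m ≡ 12 (mod 47).
Since gcd(287, 47) = 1, m ≡ 12·(287)⁻¹ ≡ 40 (mod 47). Smallest non-negative: 40.

40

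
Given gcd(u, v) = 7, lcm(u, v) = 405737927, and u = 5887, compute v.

482447

Using uv = gcd(u,v)·lcm(u,v) = 7·405737927 = 2840165489, we get v = 2840165489/5887 = 482447.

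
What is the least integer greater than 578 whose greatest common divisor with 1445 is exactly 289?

867

1445 = 289·5. Any t with gcd(t, 1445) = 289 is a multiple of 289, say 289s, with s coprime to 5.
Need s > 578/289, so s ≥ 3. First s ≥ 3 with gcd(s, 5) = 1 is s = 3. Thus t = 289·3 = 867.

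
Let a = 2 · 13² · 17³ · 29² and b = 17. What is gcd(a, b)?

min exponent per shared prime: 17 = 17

17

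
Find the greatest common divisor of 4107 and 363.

4107 = 3 · 37²
363 = 3 · 11²
Common: 3 = 3

3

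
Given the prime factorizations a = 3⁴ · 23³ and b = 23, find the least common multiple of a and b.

985527

max exponent per prime: 3⁴ · 23³ = 985527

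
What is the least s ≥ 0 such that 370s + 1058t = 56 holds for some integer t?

166

Reduce mod 1058: 370s ≡ 56 (mod 1058). With g = gcd(370, 1058) = 2 dividing 56, divide through: 185s ≡ 28 (mod 529).
Since gcd(185, 529) = 1, s ≡ 28·(185)⁻¹ ≡ 166 (mod 529). Smallest non-negative: 166.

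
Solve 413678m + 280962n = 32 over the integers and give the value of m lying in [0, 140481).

120526

Reduce mod 280962: 413678m ≡ 32 (mod 280962). With g = gcd(413678, 280962) = 2 dividing 32, divide through: 206839m ≡ 16 (mod 140481).
Since gcd(206839, 140481) = 1, m ≡ 16·(206839)⁻¹ ≡ 120526 (mod 140481). Smallest non-negative: 120526.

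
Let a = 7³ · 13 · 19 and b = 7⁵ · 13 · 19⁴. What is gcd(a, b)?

min exponent per shared prime: 7³ · 13 · 19 = 84721

84721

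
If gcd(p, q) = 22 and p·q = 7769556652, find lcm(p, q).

353161666

gcd·lcm = product, so lcm = 7769556652/22 = 353161666.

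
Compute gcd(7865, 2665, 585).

7865 = 5 · 11² · 13; 2665 = 5 · 13 · 41; 585 = 3² · 5 · 13
gcd takes min exponent of each prime: 5 · 13 = 65

65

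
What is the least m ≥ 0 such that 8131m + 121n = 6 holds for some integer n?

Euclid: 8131 = 67·121 + 24; 121 = 5·24 + 1; 24 = 24·1 + 0 → gcd = 1; 6 = 1·6.
Back-substitution yields 8131·(-5) + 121·(336) = 1, so one solution is m = -5·6 = -30, n = 336·6 = 2016.
Solutions in m differ by 121/1 = 121; the one in [0, 121) is -30 mod 121 = 91.

91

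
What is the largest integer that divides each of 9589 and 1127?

1

Euclid: 9589 = 8·1127 + 573; 1127 = 1·573 + 554; 573 = 1·554 + 19; 554 = 29·19 + 3; 19 = 6·3 + 1; 3 = 3·1 + 0. Last nonzero remainder: 1.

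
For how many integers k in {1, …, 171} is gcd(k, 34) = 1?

81

Prime factors of 34: 2, 17. Count integers ≤ 171 divisible by none of them.
By inclusion–exclusion: 171 − ⌊171/2⌋ − ⌊171/17⌋ + ⌊171/34⌋ = 81.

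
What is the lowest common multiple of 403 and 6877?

213187

403 = 13 · 31; 6877 = 13 · 23²
max exponents: 13 · 23² · 31 = 213187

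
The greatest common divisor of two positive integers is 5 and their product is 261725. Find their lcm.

Since gcd(p,q)·lcm(p,q) = pq, lcm = 261725/5 = 52345.

52345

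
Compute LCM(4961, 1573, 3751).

4961 = 11² · 41; 1573 = 11² · 13; 3751 = 11² · 31
lcm takes max exponent of each prime: 11² · 13 · 31 · 41 = 1999283

1999283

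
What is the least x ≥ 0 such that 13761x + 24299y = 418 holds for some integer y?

1199

Reduce mod 24299: 13761x ≡ 418 (mod 24299). With g = gcd(13761, 24299) = 11 dividing 418, divide through: 1251x ≡ 38 (mod 2209).
Since gcd(1251, 2209) = 1, x ≡ 38·(1251)⁻¹ ≡ 1199 (mod 2209). Smallest non-negative: 1199.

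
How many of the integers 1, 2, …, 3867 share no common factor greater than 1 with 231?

2010

231 = 3·7·11. Inclusion–exclusion on these primes:
3867 − ⌊3867/3⌋ − ⌊3867/7⌋ − ⌊3867/11⌋ + ⌊3867/21⌋ + ⌊3867/33⌋ + ⌊3867/77⌋ − ⌊3867/231⌋ = 2010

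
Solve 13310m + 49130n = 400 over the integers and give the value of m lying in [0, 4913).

3204

Euclid: 49130 = 3·13310 + 9200; 13310 = 1·9200 + 4110; 9200 = 2·4110 + 980; 4110 = 4·980 + 190; 980 = 5·190 + 30; 190 = 6·30 + 10; 30 = 3·10 + 0 → gcd = 10; 400 = 10·40.
Back-substitution yields 13310·(1554) + 49130·(-421) = 10, so one solution is m = 1554·40 = 62160, n = -421·40 = -16840.
Solutions in m differ by 49130/10 = 4913; the one in [0, 4913) is 62160 mod 4913 = 3204.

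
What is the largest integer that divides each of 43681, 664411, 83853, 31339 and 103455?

43681 = 11² · 19²; 664411 = 11² · 17² · 19; 83853 = 3² · 7 · 11³; 31339 = 7 · 11² · 37; 103455 = 3² · 5 · 11² · 19
gcd takes min exponent of each prime: 11² = 121

121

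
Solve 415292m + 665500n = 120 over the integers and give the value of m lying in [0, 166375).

Euclid: 665500 = 1·415292 + 250208; 415292 = 1·250208 + 165084; 250208 = 1·165084 + 85124; 165084 = 1·85124 + 79960; 85124 = 1·79960 + 5164; 79960 = 15·5164 + 2500; 5164 = 2·2500 + 164; 2500 = 15·164 + 40; 164 = 4·40 + 4; 40 = 10·4 + 0 → gcd = 4; 120 = 4·30.
Back-substitution yields 415292·(-16238) + 665500·(10133) = 4, so one solution is m = -16238·30 = -487140, n = 10133·30 = 303990.
Solutions in m differ by 665500/4 = 166375; the one in [0, 166375) is -487140 mod 166375 = 11985.

11985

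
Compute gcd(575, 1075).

25

Euclid: 1075 = 1·575 + 500; 575 = 1·500 + 75; 500 = 6·75 + 50; 75 = 1·50 + 25; 50 = 2·25 + 0. Last nonzero remainder: 25.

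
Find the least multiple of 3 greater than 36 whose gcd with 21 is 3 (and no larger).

Multiples of 3 above 36: 3·13, 3·14, … . Need the cofactor coprime to 21/3 = 7.
Checking s = 13, 14, … the first with gcd(s, 7) = 1 is s = 13, giving 39.

39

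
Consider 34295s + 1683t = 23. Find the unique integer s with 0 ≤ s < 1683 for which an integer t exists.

766

Euclid: 34295 = 20·1683 + 635; 1683 = 2·635 + 413; 635 = 1·413 + 222; 413 = 1·222 + 191; 222 = 1·191 + 31; 191 = 6·31 + 5; 31 = 6·5 + 1; 5 = 5·1 + 0 → gcd = 1; 23 = 1·23.
Back-substitution yields 34295·(326) + 1683·(-6643) = 1, so one solution is s = 326·23 = 7498, t = -6643·23 = -152789.
Solutions in s differ by 1683/1 = 1683; the one in [0, 1683) is 7498 mod 1683 = 766.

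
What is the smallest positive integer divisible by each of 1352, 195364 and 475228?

274681784

lcm(1352, 195364) = 1352·195364/gcd = 264132128/676 = 390728
lcm(390728, 475228) = 390728·475228/gcd = 185684885984/676 = 274681784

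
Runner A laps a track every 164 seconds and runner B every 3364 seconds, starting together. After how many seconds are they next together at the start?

164 = 2² · 41; 3364 = 2² · 29²
max exponents: 2² · 29² · 41 = 137924

137924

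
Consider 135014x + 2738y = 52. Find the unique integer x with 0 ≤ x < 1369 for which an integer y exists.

gcd(135014, 2738) = 2 (Euclid: 135014 = 49·2738 + 852; 2738 = 3·852 + 182; 852 = 4·182 + 124; 182 = 1·124 + 58; 124 = 2·58 + 8; 58 = 7·8 + 2; 8 = 4·2 + 0), and 2 | 52.
Extended Euclid: 135014·(-331) + 2738·(16322) = 2. Scale by 26: x₀ = -8606.
General solution x = x₀ + 1369t; reducing mod 1369 gives x = 977 (and y = -48177).

977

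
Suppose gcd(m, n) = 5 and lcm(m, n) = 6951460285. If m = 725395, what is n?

47915

Using mn = gcd(m,n)·lcm(m,n) = 5·6951460285 = 34757301425, we get n = 34757301425/725395 = 47915.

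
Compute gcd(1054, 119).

1054 = 2 · 17 · 31
119 = 7 · 17
Common: 17 = 17

17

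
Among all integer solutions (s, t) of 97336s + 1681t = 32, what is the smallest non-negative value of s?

Euclid: 97336 = 57·1681 + 1519; 1681 = 1·1519 + 162; 1519 = 9·162 + 61; 162 = 2·61 + 40; 61 = 1·40 + 21; 40 = 1·21 + 19; 21 = 1·19 + 2; 19 = 9·2 + 1; 2 = 2·1 + 0 → gcd = 1; 32 = 1·32.
Back-substitution yields 97336·(-799) + 1681·(46265) = 1, so one solution is s = -799·32 = -25568, t = 46265·32 = 1480480.
Solutions in s differ by 1681/1 = 1681; the one in [0, 1681) is -25568 mod 1681 = 1328.

1328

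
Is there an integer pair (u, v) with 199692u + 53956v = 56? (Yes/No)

Yes

gcd(199692, 53956): 199692 = 3·53956 + 37824; 53956 = 1·37824 + 16132; 37824 = 2·16132 + 5560; 16132 = 2·5560 + 5012; 5560 = 1·5012 + 548; 5012 = 9·548 + 80; 548 = 6·80 + 68; 80 = 1·68 + 12; 68 = 5·12 + 8; 12 = 1·8 + 4; 8 = 2·4 + 0 → 4
4 divides 56, so a solution exists.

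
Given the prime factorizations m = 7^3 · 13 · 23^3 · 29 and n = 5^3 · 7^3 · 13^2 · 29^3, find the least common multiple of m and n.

2150147925277625

max exponent per prime: 5^3 · 7^3 · 13^2 · 23^3 · 29^3 = 2150147925277625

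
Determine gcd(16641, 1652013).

9

Euclid: 1652013 = 99·16641 + 4554; 16641 = 3·4554 + 2979; 4554 = 1·2979 + 1575; 2979 = 1·1575 + 1404; 1575 = 1·1404 + 171; 1404 = 8·171 + 36; 171 = 4·36 + 27; 36 = 1·27 + 9; 27 = 3·9 + 0. Last nonzero remainder: 9.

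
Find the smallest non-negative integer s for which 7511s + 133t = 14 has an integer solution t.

gcd(7511, 133) = 7 (Euclid: 7511 = 56·133 + 63; 133 = 2·63 + 7; 63 = 9·7 + 0), and 7 | 14.
Extended Euclid: 7511·(-2) + 133·(113) = 7. Scale by 2: s₀ = -4.
General solution s = s₀ + 19k; reducing mod 19 gives s = 15 (and t = -847).

15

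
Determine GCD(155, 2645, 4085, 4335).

gcd(155, 2645): 2645 = 17·155 + 10; 155 = 15·10 + 5; 10 = 2·5 + 0 → 5
gcd(5, 4085): 4085 = 817·5 + 0 → 5
gcd(5, 4335): 4335 = 867·5 + 0 → 5

5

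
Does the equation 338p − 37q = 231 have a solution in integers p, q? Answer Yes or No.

By Bézout, 338p − 37q = 231 has integer solutions iff gcd(338, 37) | 231.
Euclid: 338 = 9·37 + 5; 37 = 7·5 + 2; 5 = 2·2 + 1; 2 = 2·1 + 0. gcd = 1; 231 mod 1 = 0. Yes.

Yes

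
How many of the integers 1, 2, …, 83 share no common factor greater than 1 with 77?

66

Prime factors of 77: 7, 11. Count integers ≤ 83 divisible by none of them.
By inclusion–exclusion: 83 − ⌊83/7⌋ − ⌊83/11⌋ + ⌊83/77⌋ = 66.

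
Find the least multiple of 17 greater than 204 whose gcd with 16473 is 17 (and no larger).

gcd(t, 16473) = 17 forces 17 | t; write t = 17s. Then gcd(17s, 17·969) = 17·gcd(s, 969), so need gcd(s, 969) = 1.
17s > 204 gives s ≥ 13. The least s ≥ 13 coprime to 969 is 13, so t = 17·13 = 221.

221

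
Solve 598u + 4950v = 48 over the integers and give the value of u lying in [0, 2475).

Reduce mod 4950: 598u ≡ 48 (mod 4950). With g = gcd(598, 4950) = 2 dividing 48, divide through: 299u ≡ 24 (mod 2475).
Since gcd(299, 2475) = 1, u ≡ 24·(299)⁻¹ ≡ 1101 (mod 2475). Smallest non-negative: 1101.

1101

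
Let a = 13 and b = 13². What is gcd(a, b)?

13

min exponent per shared prime: 13 = 13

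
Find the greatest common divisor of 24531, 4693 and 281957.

13

24531 = 3 · 13 · 17 · 37; 4693 = 13 · 19²; 281957 = 13 · 23² · 41
gcd takes min exponent of each prime: 13 = 13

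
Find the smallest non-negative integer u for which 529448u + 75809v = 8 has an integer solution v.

gcd(529448, 75809) = 1 (Euclid: 529448 = 6·75809 + 74594; 75809 = 1·74594 + 1215; 74594 = 61·1215 + 479; 1215 = 2·479 + 257; 479 = 1·257 + 222; 257 = 1·222 + 35; 222 = 6·35 + 12; 35 = 2·12 + 11; 12 = 1·11 + 1; 11 = 11·1 + 0), and 1 | 8.
Extended Euclid: 529448·(6489) + 75809·(-45319) = 1. Scale by 8: u₀ = 51912.
General solution u = u₀ + 75809t; reducing mod 75809 gives u = 51912 (and v = -362552).

51912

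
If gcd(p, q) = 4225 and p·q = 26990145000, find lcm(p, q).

For any two positive integers, gcd × lcm equals their product. Hence lcm = 26990145000 / 4225 = 6388200.

6388200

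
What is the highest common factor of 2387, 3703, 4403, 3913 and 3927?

2387 = 7 · 11 · 31; 3703 = 7 · 23²; 4403 = 7 · 17 · 37; 3913 = 7 · 13 · 43; 3927 = 3 · 7 · 11 · 17
gcd takes min exponent of each prime: 7 = 7

7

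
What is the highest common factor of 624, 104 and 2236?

52

gcd(624, 104): 624 = 6·104 + 0 → 104
gcd(104, 2236): 2236 = 21·104 + 52; 104 = 2·52 + 0 → 52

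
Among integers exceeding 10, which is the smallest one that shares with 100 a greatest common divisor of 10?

30

gcd(m, 100) = 10 forces 10 | m; write m = 10s. Then gcd(10s, 10·10) = 10·gcd(s, 10), so need gcd(s, 10) = 1.
10s > 10 gives s ≥ 2. The least s ≥ 2 coprime to 10 is 3, so m = 10·3 = 30.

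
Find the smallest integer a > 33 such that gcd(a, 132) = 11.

Multiples of 11 above 33: 11·4, 11·5, … . Need the cofactor coprime to 132/11 = 12.
Checking s = 4, 5, … the first with gcd(s, 12) = 1 is s = 5, giving 55.

55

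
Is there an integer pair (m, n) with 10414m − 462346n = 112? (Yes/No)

Yes

By Bézout, 10414m − 462346n = 112 has integer solutions iff gcd(10414, 462346) | 112.
Euclid: 462346 = 44·10414 + 4130; 10414 = 2·4130 + 2154; 4130 = 1·2154 + 1976; 2154 = 1·1976 + 178; 1976 = 11·178 + 18; 178 = 9·18 + 16; 18 = 1·16 + 2; 16 = 8·2 + 0. gcd = 2; 112 mod 2 = 0. Yes.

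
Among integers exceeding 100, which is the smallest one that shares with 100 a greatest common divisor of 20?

120

100 = 20·5. Any a with gcd(a, 100) = 20 is a multiple of 20, say 20s, with s coprime to 5.
Need s > 100/20, so s ≥ 6. First s ≥ 6 with gcd(s, 5) = 1 is s = 6. Thus a = 20·6 = 120.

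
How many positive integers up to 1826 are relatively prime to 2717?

2717 = 11·13·19. Inclusion–exclusion on these primes:
1826 − ⌊1826/11⌋ − ⌊1826/13⌋ − ⌊1826/19⌋ + ⌊1826/143⌋ + ⌊1826/209⌋ + ⌊1826/247⌋ − ⌊1826/2717⌋ = 1451

1451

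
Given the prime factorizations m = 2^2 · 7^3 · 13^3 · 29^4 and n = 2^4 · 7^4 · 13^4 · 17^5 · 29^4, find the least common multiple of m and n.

max exponent per prime: 2^4 · 7^4 · 13^4 · 17^5 · 29^4 = 1101849173993576018192

1101849173993576018192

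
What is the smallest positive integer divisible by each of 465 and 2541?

393855

gcd first: 2541 = 5·465 + 216; 465 = 2·216 + 33; 216 = 6·33 + 18; 33 = 1·18 + 15; 18 = 1·15 + 3; 15 = 5·3 + 0 → gcd = 3
lcm = 465·2541/gcd = 1181565/3 = 393855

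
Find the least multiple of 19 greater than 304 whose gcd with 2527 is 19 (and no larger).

2527 = 19·133. Any k with gcd(k, 2527) = 19 is a multiple of 19, say 19s, with s coprime to 133.
Need s > 304/19, so s ≥ 17. First s ≥ 17 with gcd(s, 133) = 1 is s = 17. Thus k = 19·17 = 323.

323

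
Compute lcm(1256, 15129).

19002024

1256 = 2³ · 157; 15129 = 3² · 41²
max exponents: 2³ · 3² · 41² · 157 = 19002024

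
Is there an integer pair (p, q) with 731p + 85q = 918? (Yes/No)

By Bézout, 731p + 85q = 918 has integer solutions iff gcd(731, 85) | 918.
Euclid: 731 = 8·85 + 51; 85 = 1·51 + 34; 51 = 1·34 + 17; 34 = 2·17 + 0. gcd = 17; 918 mod 17 = 0. Yes.

Yes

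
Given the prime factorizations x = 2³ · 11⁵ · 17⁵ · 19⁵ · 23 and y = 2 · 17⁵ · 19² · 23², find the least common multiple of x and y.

max exponent per prime: 2³ · 11⁵ · 17⁵ · 19⁵ · 23² = 2396192455683166186376

2396192455683166186376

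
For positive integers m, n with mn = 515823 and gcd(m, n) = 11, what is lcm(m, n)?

Since gcd(m,n)·lcm(m,n) = mn, lcm = 515823/11 = 46893.

46893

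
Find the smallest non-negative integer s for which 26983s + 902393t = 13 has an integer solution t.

gcd(26983, 902393) = 1 (Euclid: 902393 = 33·26983 + 11954; 26983 = 2·11954 + 3075; 11954 = 3·3075 + 2729; 3075 = 1·2729 + 346; 2729 = 7·346 + 307; 346 = 1·307 + 39; 307 = 7·39 + 34; 39 = 1·34 + 5; 34 = 6·5 + 4; 5 = 1·4 + 1; 4 = 4·1 + 0), and 1 | 13.
Extended Euclid: 26983·(185174) + 902393·(-5537) = 1. Scale by 13: s₀ = 2407262.
General solution s = s₀ + 902393k; reducing mod 902393 gives s = 602476 (and t = -18015).

602476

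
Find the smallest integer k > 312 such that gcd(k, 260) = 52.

gcd(k, 260) = 52 forces 52 | k; write k = 52s. Then gcd(52s, 52·5) = 52·gcd(s, 5), so need gcd(s, 5) = 1.
52s > 312 gives s ≥ 7. The least s ≥ 7 coprime to 5 is 7, so k = 52·7 = 364.

364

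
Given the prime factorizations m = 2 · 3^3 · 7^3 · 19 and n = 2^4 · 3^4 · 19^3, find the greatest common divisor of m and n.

min exponent per shared prime: 2 · 3^3 · 19 = 1026

1026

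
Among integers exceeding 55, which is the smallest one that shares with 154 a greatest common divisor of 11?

99

Multiples of 11 above 55: 11·6, 11·7, … . Need the cofactor coprime to 154/11 = 14.
Checking s = 6, 7, … the first with gcd(s, 14) = 1 is s = 9, giving 99.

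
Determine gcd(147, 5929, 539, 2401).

49

gcd(147, 5929): 5929 = 40·147 + 49; 147 = 3·49 + 0 → 49
gcd(49, 539): 539 = 11·49 + 0 → 49
gcd(49, 2401): 2401 = 49·49 + 0 → 49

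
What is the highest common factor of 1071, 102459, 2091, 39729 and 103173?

51

gcd(1071, 102459): 102459 = 95·1071 + 714; 1071 = 1·714 + 357; 714 = 2·357 + 0 → 357
gcd(357, 2091): 2091 = 5·357 + 306; 357 = 1·306 + 51; 306 = 6·51 + 0 → 51
gcd(51, 39729): 39729 = 779·51 + 0 → 51
gcd(51, 103173): 103173 = 2023·51 + 0 → 51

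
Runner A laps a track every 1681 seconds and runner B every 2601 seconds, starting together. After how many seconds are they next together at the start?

1681 = 41²; 2601 = 3² · 17²
max exponents: 3² · 17² · 41² = 4372281

4372281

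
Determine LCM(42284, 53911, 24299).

42284 = 2² · 11 · 31²; 53911 = 11 · 13² · 29; 24299 = 11 · 47²
lcm takes max exponent of each prime: 2² · 11 · 13² · 29 · 31² · 47² = 457779649756

457779649756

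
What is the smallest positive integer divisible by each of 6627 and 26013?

57462717

gcd first: 26013 = 3·6627 + 6132; 6627 = 1·6132 + 495; 6132 = 12·495 + 192; 495 = 2·192 + 111; 192 = 1·111 + 81; 111 = 1·81 + 30; 81 = 2·30 + 21; 30 = 1·21 + 9; 21 = 2·9 + 3; 9 = 3·3 + 0 → gcd = 3
lcm = 6627·26013/gcd = 172388151/3 = 57462717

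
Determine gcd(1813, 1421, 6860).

1813 = 7² · 37; 1421 = 7² · 29; 6860 = 2² · 5 · 7³
gcd takes min exponent of each prime: 7² = 49

49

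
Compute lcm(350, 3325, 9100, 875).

864500

350 = 2 · 5² · 7; 3325 = 5² · 7 · 19; 9100 = 2² · 5² · 7 · 13; 875 = 5³ · 7
lcm takes max exponent of each prime: 2² · 5³ · 7 · 13 · 19 = 864500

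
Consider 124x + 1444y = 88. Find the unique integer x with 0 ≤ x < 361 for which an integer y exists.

gcd(124, 1444) = 4 (Euclid: 1444 = 11·124 + 80; 124 = 1·80 + 44; 80 = 1·44 + 36; 44 = 1·36 + 8; 36 = 4·8 + 4; 8 = 2·4 + 0), and 4 | 88.
Extended Euclid: 124·(-163) + 1444·(14) = 4. Scale by 22: x₀ = -3586.
General solution x = x₀ + 361t; reducing mod 361 gives x = 24 (and y = -2).

24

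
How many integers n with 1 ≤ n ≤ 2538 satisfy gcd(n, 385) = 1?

1583

385 = 5·7·11. Inclusion–exclusion on these primes:
2538 − ⌊2538/5⌋ − ⌊2538/7⌋ − ⌊2538/11⌋ + ⌊2538/35⌋ + ⌊2538/55⌋ + ⌊2538/77⌋ − ⌊2538/385⌋ = 1583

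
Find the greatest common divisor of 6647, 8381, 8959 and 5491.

gcd(6647, 8381): 8381 = 1·6647 + 1734; 6647 = 3·1734 + 1445; 1734 = 1·1445 + 289; 1445 = 5·289 + 0 → 289
gcd(289, 8959): 8959 = 31·289 + 0 → 289
gcd(289, 5491): 5491 = 19·289 + 0 → 289

289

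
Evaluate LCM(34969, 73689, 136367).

lcm(34969, 73689) = 34969·73689/gcd = 2576830641/121 = 21296121
lcm(21296121, 136367) = 21296121·136367/gcd = 2904088132407/847 = 3428675481

3428675481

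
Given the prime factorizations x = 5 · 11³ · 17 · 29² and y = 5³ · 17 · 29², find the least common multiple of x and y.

max exponent per prime: 5³ · 11³ · 17 · 29² = 2378663375

2378663375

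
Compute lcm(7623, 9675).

7623 = 3² · 7 · 11²; 9675 = 3² · 5² · 43
max exponents: 3² · 5² · 7 · 11² · 43 = 8194725

8194725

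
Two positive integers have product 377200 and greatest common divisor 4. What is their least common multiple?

gcd·lcm = product, so lcm = 377200/4 = 94300.

94300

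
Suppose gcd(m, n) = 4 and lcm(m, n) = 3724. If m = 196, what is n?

76

m·n = gcd·lcm = 4·3724 = 14896, so n = 14896/196 = 76.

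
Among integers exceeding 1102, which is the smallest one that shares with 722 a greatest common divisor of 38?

1140

gcd(m, 722) = 38 forces 38 | m; write m = 38s. Then gcd(38s, 38·19) = 38·gcd(s, 19), so need gcd(s, 19) = 1.
38s > 1102 gives s ≥ 30. The least s ≥ 30 coprime to 19 is 30, so m = 38·30 = 1140.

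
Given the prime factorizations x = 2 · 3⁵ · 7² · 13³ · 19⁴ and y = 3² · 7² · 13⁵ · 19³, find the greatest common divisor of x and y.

min exponent per shared prime: 3² · 7² · 13³ · 19³ = 6645527343

6645527343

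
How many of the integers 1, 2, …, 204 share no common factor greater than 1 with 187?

175

Prime factors of 187: 11, 17. Count integers ≤ 204 divisible by none of them.
By inclusion–exclusion: 204 − ⌊204/11⌋ − ⌊204/17⌋ + ⌊204/187⌋ = 175.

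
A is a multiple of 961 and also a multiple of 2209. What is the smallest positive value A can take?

gcd first: 2209 = 2·961 + 287; 961 = 3·287 + 100; 287 = 2·100 + 87; 100 = 1·87 + 13; 87 = 6·13 + 9; 13 = 1·9 + 4; 9 = 2·4 + 1; 4 = 4·1 + 0 → gcd = 1
lcm = 961·2209/gcd = 2122849/1 = 2122849

2122849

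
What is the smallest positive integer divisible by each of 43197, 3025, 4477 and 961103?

317380238175

43197 = 3 · 7 · 11² · 17; 3025 = 5² · 11²; 4477 = 11² · 37; 961103 = 11² · 13² · 47
lcm takes max exponent of each prime: 3 · 5² · 7 · 11² · 13² · 17 · 37 · 47 = 317380238175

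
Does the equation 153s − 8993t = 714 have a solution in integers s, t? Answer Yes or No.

By Bézout, 153s − 8993t = 714 has integer solutions iff gcd(153, 8993) | 714.
Euclid: 8993 = 58·153 + 119; 153 = 1·119 + 34; 119 = 3·34 + 17; 34 = 2·17 + 0. gcd = 17; 714 mod 17 = 0. Yes.

Yes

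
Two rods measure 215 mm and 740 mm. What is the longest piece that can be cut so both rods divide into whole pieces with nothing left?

5

215 = 5 · 43
740 = 2² · 5 · 37
Common: 5 = 5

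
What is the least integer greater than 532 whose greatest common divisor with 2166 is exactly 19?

551

Multiples of 19 above 532: 19·29, 19·30, … . Need the cofactor coprime to 2166/19 = 114.
Checking s = 29, 30, … the first with gcd(s, 114) = 1 is s = 29, giving 551.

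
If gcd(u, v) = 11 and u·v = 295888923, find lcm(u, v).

26898993

Since gcd(u,v)·lcm(u,v) = uv, lcm = 295888923/11 = 26898993.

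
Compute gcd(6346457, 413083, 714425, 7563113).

17

6346457 = 13² · 17 · 47²; 413083 = 11 · 17 · 47²; 714425 = 5² · 17 · 41²; 7563113 = 17 · 23² · 29²
gcd takes min exponent of each prime: 17 = 17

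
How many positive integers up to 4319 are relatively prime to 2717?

3434

Prime factors of 2717: 11, 13, 19. Count integers ≤ 4319 divisible by none of them.
By inclusion–exclusion: 4319 − ⌊4319/11⌋ − ⌊4319/13⌋ − ⌊4319/19⌋ + ⌊4319/143⌋ + ⌊4319/209⌋ + ⌊4319/247⌋ − ⌊4319/2717⌋ = 3434.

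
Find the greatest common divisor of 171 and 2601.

9

Euclid: 2601 = 15·171 + 36; 171 = 4·36 + 27; 36 = 1·27 + 9; 27 = 3·9 + 0. Last nonzero remainder: 9.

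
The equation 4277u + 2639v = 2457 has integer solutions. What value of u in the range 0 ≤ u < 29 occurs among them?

16

Reduce mod 2639: 4277u ≡ 2457 (mod 2639). With g = gcd(4277, 2639) = 91 dividing 2457, divide through: 47u ≡ 27 (mod 29).
Since gcd(47, 29) = 1, u ≡ 27·(47)⁻¹ ≡ 16 (mod 29). Smallest non-negative: 16.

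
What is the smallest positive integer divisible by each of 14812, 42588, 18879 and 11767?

lcm(14812, 42588) = 14812·42588/gcd = 630813456/28 = 22529052
lcm(22529052, 18879) = 22529052·18879/gcd = 425325972708/21 = 20253617748
lcm(20253617748, 11767) = 20253617748·11767/gcd = 238324320040716/7 = 34046331434388

34046331434388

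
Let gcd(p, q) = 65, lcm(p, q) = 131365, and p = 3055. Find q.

Using pq = gcd(p,q)·lcm(p,q) = 65·131365 = 8538725, we get q = 8538725/3055 = 2795.

2795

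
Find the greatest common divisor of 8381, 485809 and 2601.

8381 = 17² · 29; 485809 = 17² · 41²; 2601 = 3² · 17²
gcd takes min exponent of each prime: 17² = 289

289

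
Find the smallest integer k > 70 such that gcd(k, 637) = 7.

gcd(k, 637) = 7 forces 7 | k; write k = 7s. Then gcd(7s, 7·91) = 7·gcd(s, 91), so need gcd(s, 91) = 1.
7s > 70 gives s ≥ 11. The least s ≥ 11 coprime to 91 is 11, so k = 7·11 = 77.

77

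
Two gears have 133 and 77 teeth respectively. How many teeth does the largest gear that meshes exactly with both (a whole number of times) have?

7

Euclid: 133 = 1·77 + 56; 77 = 1·56 + 21; 56 = 2·21 + 14; 21 = 1·14 + 7; 14 = 2·7 + 0. Last nonzero remainder: 7.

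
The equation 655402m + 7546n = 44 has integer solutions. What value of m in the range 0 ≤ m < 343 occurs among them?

Reduce mod 7546: 655402m ≡ 44 (mod 7546). With g = gcd(655402, 7546) = 22 dividing 44, divide through: 29791m ≡ 2 (mod 343).
Since gcd(29791, 343) = 1, m ≡ 2·(29791)⁻¹ ≡ 96 (mod 343). Smallest non-negative: 96.

96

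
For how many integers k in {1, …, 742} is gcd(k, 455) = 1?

Prime factors of 455: 5, 7, 13. Count integers ≤ 742 divisible by none of them.
By inclusion–exclusion: 742 − ⌊742/5⌋ − ⌊742/7⌋ − ⌊742/13⌋ + ⌊742/35⌋ + ⌊742/65⌋ + ⌊742/91⌋ − ⌊742/455⌋ = 470.

470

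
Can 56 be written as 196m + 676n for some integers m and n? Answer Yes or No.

Yes

By Bézout, 196m + 676n = 56 has integer solutions iff gcd(196, 676) | 56.
Euclid: 676 = 3·196 + 88; 196 = 2·88 + 20; 88 = 4·20 + 8; 20 = 2·8 + 4; 8 = 2·4 + 0. gcd = 4; 56 mod 4 = 0. Yes.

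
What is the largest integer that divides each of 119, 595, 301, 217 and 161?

gcd(119, 595): 595 = 5·119 + 0 → 119
gcd(119, 301): 301 = 2·119 + 63; 119 = 1·63 + 56; 63 = 1·56 + 7; 56 = 8·7 + 0 → 7
gcd(7, 217): 217 = 31·7 + 0 → 7
gcd(7, 161): 161 = 23·7 + 0 → 7

7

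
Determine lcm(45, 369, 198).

40590

lcm(45, 369) = 45·369/gcd = 16605/9 = 1845
lcm(1845, 198) = 1845·198/gcd = 365310/9 = 40590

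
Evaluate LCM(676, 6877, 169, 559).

676 = 2² · 13²; 6877 = 13 · 23²; 169 = 13²; 559 = 13 · 43
lcm takes max exponent of each prime: 2² · 13² · 23² · 43 = 15376972

15376972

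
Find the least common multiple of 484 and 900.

484 = 2² · 11²; 900 = 2² · 3² · 5²
max exponents: 2² · 3² · 5² · 11² = 108900

108900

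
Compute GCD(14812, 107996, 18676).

28

14812 = 2² · 7 · 23²; 107996 = 2² · 7² · 19 · 29; 18676 = 2² · 7 · 23 · 29
gcd takes min exponent of each prime: 2² · 7 = 28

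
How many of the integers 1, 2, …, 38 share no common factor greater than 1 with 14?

16

Prime factors of 14: 2, 7. Count integers ≤ 38 divisible by none of them.
By inclusion–exclusion: 38 − ⌊38/2⌋ − ⌊38/7⌋ + ⌊38/14⌋ = 16.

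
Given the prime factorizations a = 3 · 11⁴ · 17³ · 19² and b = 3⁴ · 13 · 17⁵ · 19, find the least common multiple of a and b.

7902252828862821

max exponent per prime: 3⁴ · 11⁴ · 13 · 17⁵ · 19² = 7902252828862821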